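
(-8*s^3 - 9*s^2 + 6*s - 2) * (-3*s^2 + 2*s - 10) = 24*s^5 + 11*s^4 + 44*s^3 + 108*s^2 - 64*s + 20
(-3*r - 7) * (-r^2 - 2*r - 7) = 3*r^3 + 13*r^2 + 35*r + 49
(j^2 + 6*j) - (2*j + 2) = j^2 + 4*j - 2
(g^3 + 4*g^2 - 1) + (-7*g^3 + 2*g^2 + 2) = -6*g^3 + 6*g^2 + 1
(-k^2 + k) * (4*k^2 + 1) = -4*k^4 + 4*k^3 - k^2 + k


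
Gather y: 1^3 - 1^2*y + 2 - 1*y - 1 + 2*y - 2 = 0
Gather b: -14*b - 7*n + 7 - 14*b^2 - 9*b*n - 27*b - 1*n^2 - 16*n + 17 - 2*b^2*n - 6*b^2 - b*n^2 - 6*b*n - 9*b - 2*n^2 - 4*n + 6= b^2*(-2*n - 20) + b*(-n^2 - 15*n - 50) - 3*n^2 - 27*n + 30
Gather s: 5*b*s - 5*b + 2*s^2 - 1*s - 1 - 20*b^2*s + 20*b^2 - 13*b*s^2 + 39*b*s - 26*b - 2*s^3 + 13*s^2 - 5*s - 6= 20*b^2 - 31*b - 2*s^3 + s^2*(15 - 13*b) + s*(-20*b^2 + 44*b - 6) - 7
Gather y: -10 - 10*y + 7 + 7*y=-3*y - 3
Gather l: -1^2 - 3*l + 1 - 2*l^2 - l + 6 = -2*l^2 - 4*l + 6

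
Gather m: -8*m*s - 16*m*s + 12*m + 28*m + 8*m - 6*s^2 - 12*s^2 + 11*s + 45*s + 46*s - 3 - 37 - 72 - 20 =m*(48 - 24*s) - 18*s^2 + 102*s - 132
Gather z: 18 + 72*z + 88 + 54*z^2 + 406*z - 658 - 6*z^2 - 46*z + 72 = 48*z^2 + 432*z - 480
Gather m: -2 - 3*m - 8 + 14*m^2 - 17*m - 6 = 14*m^2 - 20*m - 16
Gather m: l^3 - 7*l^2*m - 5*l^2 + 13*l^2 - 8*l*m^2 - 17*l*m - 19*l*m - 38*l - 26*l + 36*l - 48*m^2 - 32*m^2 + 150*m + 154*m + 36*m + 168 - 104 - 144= l^3 + 8*l^2 - 28*l + m^2*(-8*l - 80) + m*(-7*l^2 - 36*l + 340) - 80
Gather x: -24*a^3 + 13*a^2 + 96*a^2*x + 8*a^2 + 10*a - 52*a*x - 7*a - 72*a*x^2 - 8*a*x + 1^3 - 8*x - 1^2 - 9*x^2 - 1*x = -24*a^3 + 21*a^2 + 3*a + x^2*(-72*a - 9) + x*(96*a^2 - 60*a - 9)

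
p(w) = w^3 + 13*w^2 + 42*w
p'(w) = 3*w^2 + 26*w + 42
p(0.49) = 23.82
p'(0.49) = 55.46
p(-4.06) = -23.16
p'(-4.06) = -14.11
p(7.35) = 1408.06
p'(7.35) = 395.17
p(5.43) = 771.47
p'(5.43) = 271.63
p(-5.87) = -0.86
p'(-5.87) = -7.25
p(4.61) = 567.87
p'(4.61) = 225.62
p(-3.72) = -27.82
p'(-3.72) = -13.20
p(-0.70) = -23.37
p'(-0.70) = 25.27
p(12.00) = 4104.00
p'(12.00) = 786.00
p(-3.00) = -36.00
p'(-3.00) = -9.00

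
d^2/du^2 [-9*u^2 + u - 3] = -18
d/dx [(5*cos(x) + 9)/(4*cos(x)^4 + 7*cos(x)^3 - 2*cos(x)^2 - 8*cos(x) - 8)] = 16*(60*cos(x)^4 + 214*cos(x)^3 + 179*cos(x)^2 - 36*cos(x) - 32)*sin(x)/(16*sin(x)^4 - 24*sin(x)^2 - 11*cos(x) + 7*cos(3*x) - 24)^2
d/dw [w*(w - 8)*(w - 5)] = 3*w^2 - 26*w + 40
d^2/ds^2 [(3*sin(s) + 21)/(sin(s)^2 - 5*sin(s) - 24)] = 3*(sin(s)^5 + 33*sin(s)^4 + 37*sin(s)^3 + 685*sin(s)^2 - 198*sin(s) - 446)/(-sin(s)^2 + 5*sin(s) + 24)^3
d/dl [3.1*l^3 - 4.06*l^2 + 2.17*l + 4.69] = 9.3*l^2 - 8.12*l + 2.17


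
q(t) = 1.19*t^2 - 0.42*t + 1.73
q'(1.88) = 4.05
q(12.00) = 168.05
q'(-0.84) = -2.42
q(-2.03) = 7.49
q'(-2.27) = -5.82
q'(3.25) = 7.32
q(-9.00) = 101.90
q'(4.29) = 9.79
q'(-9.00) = -21.84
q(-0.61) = 2.43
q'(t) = 2.38*t - 0.42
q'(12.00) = 28.14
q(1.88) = 5.15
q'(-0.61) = -1.87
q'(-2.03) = -5.25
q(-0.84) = 2.92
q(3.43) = 14.29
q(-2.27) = 8.82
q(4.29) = 21.83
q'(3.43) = 7.74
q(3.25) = 12.93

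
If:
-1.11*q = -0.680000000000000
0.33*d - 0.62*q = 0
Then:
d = 1.15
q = 0.61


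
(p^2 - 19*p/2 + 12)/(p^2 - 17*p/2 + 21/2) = (p - 8)/(p - 7)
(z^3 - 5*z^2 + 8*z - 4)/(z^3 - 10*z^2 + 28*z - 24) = (z - 1)/(z - 6)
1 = 1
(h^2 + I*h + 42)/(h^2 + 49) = (h - 6*I)/(h - 7*I)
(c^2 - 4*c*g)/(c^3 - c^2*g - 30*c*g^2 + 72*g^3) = c/(c^2 + 3*c*g - 18*g^2)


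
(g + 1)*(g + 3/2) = g^2 + 5*g/2 + 3/2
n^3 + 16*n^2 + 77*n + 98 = (n + 2)*(n + 7)^2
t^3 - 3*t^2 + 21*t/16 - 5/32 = (t - 5/2)*(t - 1/4)^2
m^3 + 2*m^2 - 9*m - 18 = (m - 3)*(m + 2)*(m + 3)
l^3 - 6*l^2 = l^2*(l - 6)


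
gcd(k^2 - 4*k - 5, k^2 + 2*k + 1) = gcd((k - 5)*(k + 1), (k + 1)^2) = k + 1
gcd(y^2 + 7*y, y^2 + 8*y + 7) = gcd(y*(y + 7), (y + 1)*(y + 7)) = y + 7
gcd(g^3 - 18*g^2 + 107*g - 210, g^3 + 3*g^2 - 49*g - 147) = g - 7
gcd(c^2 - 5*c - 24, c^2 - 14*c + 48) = c - 8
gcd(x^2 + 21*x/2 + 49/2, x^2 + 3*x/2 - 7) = x + 7/2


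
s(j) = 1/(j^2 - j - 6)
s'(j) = (1 - 2*j)/(j^2 - j - 6)^2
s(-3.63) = 0.09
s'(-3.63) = 0.07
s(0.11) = -0.16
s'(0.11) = 0.02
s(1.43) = -0.19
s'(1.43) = -0.06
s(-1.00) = -0.25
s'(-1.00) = 0.19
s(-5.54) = 0.03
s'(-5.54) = 0.01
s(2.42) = -0.39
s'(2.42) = -0.58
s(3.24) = 0.80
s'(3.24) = -3.46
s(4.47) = 0.11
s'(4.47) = -0.09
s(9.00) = 0.02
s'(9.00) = 0.00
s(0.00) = -0.17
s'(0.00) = 0.03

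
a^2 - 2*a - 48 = (a - 8)*(a + 6)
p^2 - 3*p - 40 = (p - 8)*(p + 5)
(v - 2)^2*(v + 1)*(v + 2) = v^4 - v^3 - 6*v^2 + 4*v + 8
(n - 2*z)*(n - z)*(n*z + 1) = n^3*z - 3*n^2*z^2 + n^2 + 2*n*z^3 - 3*n*z + 2*z^2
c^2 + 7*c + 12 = (c + 3)*(c + 4)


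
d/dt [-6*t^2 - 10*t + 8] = -12*t - 10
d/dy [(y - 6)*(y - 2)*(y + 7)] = 3*y^2 - 2*y - 44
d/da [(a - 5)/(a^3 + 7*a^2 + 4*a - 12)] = (a^3 + 7*a^2 + 4*a - (a - 5)*(3*a^2 + 14*a + 4) - 12)/(a^3 + 7*a^2 + 4*a - 12)^2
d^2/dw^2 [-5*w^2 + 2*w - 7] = -10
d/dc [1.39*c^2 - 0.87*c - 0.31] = 2.78*c - 0.87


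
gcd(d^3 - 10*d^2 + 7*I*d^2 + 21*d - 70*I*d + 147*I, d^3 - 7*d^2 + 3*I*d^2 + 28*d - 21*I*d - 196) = d^2 + d*(-7 + 7*I) - 49*I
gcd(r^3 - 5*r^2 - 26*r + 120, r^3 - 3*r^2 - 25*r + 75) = r + 5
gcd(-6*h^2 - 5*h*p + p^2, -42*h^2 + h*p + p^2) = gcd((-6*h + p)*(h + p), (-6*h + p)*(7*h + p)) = -6*h + p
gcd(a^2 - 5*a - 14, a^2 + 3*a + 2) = a + 2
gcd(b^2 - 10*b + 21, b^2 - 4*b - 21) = b - 7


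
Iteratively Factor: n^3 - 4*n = (n - 2)*(n^2 + 2*n) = (n - 2)*(n + 2)*(n)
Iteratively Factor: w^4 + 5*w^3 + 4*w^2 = (w)*(w^3 + 5*w^2 + 4*w) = w*(w + 1)*(w^2 + 4*w) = w^2*(w + 1)*(w + 4)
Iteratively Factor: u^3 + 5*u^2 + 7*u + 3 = (u + 1)*(u^2 + 4*u + 3) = (u + 1)^2*(u + 3)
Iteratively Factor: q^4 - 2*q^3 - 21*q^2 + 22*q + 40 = (q - 5)*(q^3 + 3*q^2 - 6*q - 8) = (q - 5)*(q + 4)*(q^2 - q - 2) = (q - 5)*(q - 2)*(q + 4)*(q + 1)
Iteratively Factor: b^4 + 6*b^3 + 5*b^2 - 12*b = (b)*(b^3 + 6*b^2 + 5*b - 12) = b*(b + 4)*(b^2 + 2*b - 3) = b*(b - 1)*(b + 4)*(b + 3)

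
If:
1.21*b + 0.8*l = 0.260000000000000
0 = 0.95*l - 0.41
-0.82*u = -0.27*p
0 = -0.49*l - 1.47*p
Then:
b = -0.07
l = 0.43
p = -0.14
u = -0.05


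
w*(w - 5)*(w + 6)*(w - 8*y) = w^4 - 8*w^3*y + w^3 - 8*w^2*y - 30*w^2 + 240*w*y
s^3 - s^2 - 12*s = s*(s - 4)*(s + 3)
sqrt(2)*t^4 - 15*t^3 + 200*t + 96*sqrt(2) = (t - 6*sqrt(2))*(t - 4*sqrt(2))*(t + 2*sqrt(2))*(sqrt(2)*t + 1)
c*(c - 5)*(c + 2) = c^3 - 3*c^2 - 10*c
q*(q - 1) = q^2 - q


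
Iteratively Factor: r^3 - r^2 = (r)*(r^2 - r) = r*(r - 1)*(r)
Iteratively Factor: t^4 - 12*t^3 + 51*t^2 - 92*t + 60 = (t - 3)*(t^3 - 9*t^2 + 24*t - 20) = (t - 5)*(t - 3)*(t^2 - 4*t + 4) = (t - 5)*(t - 3)*(t - 2)*(t - 2)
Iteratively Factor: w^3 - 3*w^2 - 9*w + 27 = (w - 3)*(w^2 - 9) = (w - 3)*(w + 3)*(w - 3)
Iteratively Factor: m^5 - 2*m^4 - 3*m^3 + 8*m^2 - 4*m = (m - 1)*(m^4 - m^3 - 4*m^2 + 4*m) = m*(m - 1)*(m^3 - m^2 - 4*m + 4) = m*(m - 1)*(m + 2)*(m^2 - 3*m + 2) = m*(m - 2)*(m - 1)*(m + 2)*(m - 1)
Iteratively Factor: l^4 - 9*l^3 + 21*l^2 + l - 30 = (l + 1)*(l^3 - 10*l^2 + 31*l - 30) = (l - 2)*(l + 1)*(l^2 - 8*l + 15) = (l - 3)*(l - 2)*(l + 1)*(l - 5)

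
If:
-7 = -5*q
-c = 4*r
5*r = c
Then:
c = 0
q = 7/5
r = 0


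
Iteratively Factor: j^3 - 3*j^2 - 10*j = (j)*(j^2 - 3*j - 10) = j*(j + 2)*(j - 5)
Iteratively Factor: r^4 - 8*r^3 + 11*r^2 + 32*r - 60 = (r - 5)*(r^3 - 3*r^2 - 4*r + 12) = (r - 5)*(r - 2)*(r^2 - r - 6) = (r - 5)*(r - 2)*(r + 2)*(r - 3)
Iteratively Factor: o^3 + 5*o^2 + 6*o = (o + 2)*(o^2 + 3*o) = o*(o + 2)*(o + 3)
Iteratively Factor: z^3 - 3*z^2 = (z)*(z^2 - 3*z) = z*(z - 3)*(z)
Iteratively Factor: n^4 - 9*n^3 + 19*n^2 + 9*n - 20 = (n + 1)*(n^3 - 10*n^2 + 29*n - 20) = (n - 4)*(n + 1)*(n^2 - 6*n + 5) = (n - 4)*(n - 1)*(n + 1)*(n - 5)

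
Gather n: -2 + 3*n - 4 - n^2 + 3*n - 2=-n^2 + 6*n - 8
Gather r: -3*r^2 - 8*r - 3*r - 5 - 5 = -3*r^2 - 11*r - 10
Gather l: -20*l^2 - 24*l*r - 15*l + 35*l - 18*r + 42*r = -20*l^2 + l*(20 - 24*r) + 24*r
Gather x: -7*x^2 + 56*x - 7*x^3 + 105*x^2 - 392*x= -7*x^3 + 98*x^2 - 336*x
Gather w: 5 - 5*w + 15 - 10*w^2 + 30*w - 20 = -10*w^2 + 25*w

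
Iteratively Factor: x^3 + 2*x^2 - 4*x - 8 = (x - 2)*(x^2 + 4*x + 4) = (x - 2)*(x + 2)*(x + 2)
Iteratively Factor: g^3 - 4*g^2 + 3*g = (g - 3)*(g^2 - g) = (g - 3)*(g - 1)*(g)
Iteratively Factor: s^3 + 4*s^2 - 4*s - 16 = (s - 2)*(s^2 + 6*s + 8) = (s - 2)*(s + 2)*(s + 4)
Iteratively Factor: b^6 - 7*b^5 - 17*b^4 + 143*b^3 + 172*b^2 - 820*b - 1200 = (b - 5)*(b^5 - 2*b^4 - 27*b^3 + 8*b^2 + 212*b + 240) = (b - 5)*(b + 2)*(b^4 - 4*b^3 - 19*b^2 + 46*b + 120) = (b - 5)*(b - 4)*(b + 2)*(b^3 - 19*b - 30) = (b - 5)^2*(b - 4)*(b + 2)*(b^2 + 5*b + 6) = (b - 5)^2*(b - 4)*(b + 2)*(b + 3)*(b + 2)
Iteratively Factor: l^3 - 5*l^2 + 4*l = (l)*(l^2 - 5*l + 4) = l*(l - 1)*(l - 4)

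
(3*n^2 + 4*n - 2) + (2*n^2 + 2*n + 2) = 5*n^2 + 6*n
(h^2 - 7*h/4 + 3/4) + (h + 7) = h^2 - 3*h/4 + 31/4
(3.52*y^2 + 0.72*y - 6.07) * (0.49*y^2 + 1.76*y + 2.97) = 1.7248*y^4 + 6.548*y^3 + 8.7473*y^2 - 8.5448*y - 18.0279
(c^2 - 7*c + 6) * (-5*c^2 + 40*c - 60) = -5*c^4 + 75*c^3 - 370*c^2 + 660*c - 360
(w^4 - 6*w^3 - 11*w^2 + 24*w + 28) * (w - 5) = w^5 - 11*w^4 + 19*w^3 + 79*w^2 - 92*w - 140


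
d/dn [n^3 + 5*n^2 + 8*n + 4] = 3*n^2 + 10*n + 8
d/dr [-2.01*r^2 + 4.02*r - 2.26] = 4.02 - 4.02*r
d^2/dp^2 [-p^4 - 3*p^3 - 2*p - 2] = 6*p*(-2*p - 3)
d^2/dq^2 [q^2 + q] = 2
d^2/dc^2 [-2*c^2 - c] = -4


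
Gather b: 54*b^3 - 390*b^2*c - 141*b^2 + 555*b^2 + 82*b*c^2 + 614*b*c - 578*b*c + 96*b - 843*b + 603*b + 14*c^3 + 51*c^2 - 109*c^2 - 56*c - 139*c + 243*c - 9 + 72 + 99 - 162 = 54*b^3 + b^2*(414 - 390*c) + b*(82*c^2 + 36*c - 144) + 14*c^3 - 58*c^2 + 48*c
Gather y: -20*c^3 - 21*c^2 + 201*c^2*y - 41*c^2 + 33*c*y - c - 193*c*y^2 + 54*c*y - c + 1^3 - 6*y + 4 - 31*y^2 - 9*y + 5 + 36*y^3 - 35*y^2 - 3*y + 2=-20*c^3 - 62*c^2 - 2*c + 36*y^3 + y^2*(-193*c - 66) + y*(201*c^2 + 87*c - 18) + 12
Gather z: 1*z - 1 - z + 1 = 0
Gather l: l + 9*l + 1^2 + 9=10*l + 10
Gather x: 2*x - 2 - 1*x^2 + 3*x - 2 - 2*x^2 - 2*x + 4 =-3*x^2 + 3*x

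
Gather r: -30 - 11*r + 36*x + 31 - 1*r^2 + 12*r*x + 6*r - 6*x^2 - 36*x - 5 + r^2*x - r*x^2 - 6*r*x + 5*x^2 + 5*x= r^2*(x - 1) + r*(-x^2 + 6*x - 5) - x^2 + 5*x - 4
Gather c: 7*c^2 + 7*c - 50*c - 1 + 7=7*c^2 - 43*c + 6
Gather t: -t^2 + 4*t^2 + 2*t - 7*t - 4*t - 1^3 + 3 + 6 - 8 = 3*t^2 - 9*t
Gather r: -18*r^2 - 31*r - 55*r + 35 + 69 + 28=-18*r^2 - 86*r + 132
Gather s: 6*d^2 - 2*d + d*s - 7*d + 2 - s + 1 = 6*d^2 - 9*d + s*(d - 1) + 3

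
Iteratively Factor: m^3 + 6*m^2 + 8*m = (m + 2)*(m^2 + 4*m) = (m + 2)*(m + 4)*(m)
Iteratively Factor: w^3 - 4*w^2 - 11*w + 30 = (w + 3)*(w^2 - 7*w + 10) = (w - 2)*(w + 3)*(w - 5)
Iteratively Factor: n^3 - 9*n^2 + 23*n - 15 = (n - 5)*(n^2 - 4*n + 3) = (n - 5)*(n - 1)*(n - 3)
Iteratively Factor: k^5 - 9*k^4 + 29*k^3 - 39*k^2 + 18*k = (k - 1)*(k^4 - 8*k^3 + 21*k^2 - 18*k) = (k - 3)*(k - 1)*(k^3 - 5*k^2 + 6*k) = (k - 3)^2*(k - 1)*(k^2 - 2*k) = (k - 3)^2*(k - 2)*(k - 1)*(k)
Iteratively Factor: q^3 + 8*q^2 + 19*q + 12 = (q + 3)*(q^2 + 5*q + 4) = (q + 3)*(q + 4)*(q + 1)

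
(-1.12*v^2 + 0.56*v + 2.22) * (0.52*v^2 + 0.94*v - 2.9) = -0.5824*v^4 - 0.7616*v^3 + 4.9288*v^2 + 0.4628*v - 6.438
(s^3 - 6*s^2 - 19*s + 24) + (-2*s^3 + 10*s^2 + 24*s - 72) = -s^3 + 4*s^2 + 5*s - 48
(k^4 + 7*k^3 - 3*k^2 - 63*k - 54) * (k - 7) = k^5 - 52*k^3 - 42*k^2 + 387*k + 378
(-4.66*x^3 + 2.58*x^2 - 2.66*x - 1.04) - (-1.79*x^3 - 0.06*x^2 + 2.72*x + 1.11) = -2.87*x^3 + 2.64*x^2 - 5.38*x - 2.15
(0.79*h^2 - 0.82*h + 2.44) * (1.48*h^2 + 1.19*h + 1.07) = 1.1692*h^4 - 0.2735*h^3 + 3.4807*h^2 + 2.0262*h + 2.6108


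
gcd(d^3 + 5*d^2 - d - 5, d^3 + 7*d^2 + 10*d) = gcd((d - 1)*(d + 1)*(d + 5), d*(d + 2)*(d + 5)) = d + 5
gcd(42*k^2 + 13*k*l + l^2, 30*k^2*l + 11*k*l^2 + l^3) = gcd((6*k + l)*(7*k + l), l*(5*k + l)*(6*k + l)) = 6*k + l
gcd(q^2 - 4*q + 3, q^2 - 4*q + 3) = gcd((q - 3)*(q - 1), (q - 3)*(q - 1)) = q^2 - 4*q + 3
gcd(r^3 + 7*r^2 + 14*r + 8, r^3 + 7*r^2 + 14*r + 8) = r^3 + 7*r^2 + 14*r + 8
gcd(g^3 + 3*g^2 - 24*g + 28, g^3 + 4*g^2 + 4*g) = 1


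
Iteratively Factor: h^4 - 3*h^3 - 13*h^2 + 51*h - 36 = (h + 4)*(h^3 - 7*h^2 + 15*h - 9) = (h - 1)*(h + 4)*(h^2 - 6*h + 9) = (h - 3)*(h - 1)*(h + 4)*(h - 3)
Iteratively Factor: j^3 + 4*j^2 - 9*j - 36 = (j - 3)*(j^2 + 7*j + 12) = (j - 3)*(j + 3)*(j + 4)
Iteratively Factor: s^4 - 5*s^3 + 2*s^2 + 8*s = (s - 4)*(s^3 - s^2 - 2*s) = (s - 4)*(s - 2)*(s^2 + s) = s*(s - 4)*(s - 2)*(s + 1)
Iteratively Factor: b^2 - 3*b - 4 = (b - 4)*(b + 1)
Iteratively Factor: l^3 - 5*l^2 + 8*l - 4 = (l - 2)*(l^2 - 3*l + 2) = (l - 2)^2*(l - 1)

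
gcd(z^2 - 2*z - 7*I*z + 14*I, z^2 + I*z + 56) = z - 7*I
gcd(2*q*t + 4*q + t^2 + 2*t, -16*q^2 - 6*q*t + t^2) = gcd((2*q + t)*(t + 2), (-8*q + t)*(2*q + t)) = 2*q + t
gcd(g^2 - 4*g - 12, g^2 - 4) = g + 2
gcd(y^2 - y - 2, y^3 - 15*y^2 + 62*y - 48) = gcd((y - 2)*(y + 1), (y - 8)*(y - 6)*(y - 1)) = 1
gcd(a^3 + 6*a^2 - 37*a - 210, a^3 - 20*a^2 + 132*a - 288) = a - 6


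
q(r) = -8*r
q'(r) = -8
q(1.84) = -14.72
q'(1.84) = -8.00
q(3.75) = -30.00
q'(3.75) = -8.00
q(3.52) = -28.16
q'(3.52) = -8.00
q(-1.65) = 13.20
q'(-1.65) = -8.00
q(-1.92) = 15.36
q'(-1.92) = -8.00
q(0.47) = -3.76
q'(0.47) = -8.00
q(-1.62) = 12.96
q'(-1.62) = -8.00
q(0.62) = -4.96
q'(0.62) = -8.00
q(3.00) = -24.00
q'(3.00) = -8.00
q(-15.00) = 120.00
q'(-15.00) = -8.00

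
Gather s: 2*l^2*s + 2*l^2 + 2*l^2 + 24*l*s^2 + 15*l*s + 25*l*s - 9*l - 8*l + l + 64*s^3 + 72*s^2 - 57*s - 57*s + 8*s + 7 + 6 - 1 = 4*l^2 - 16*l + 64*s^3 + s^2*(24*l + 72) + s*(2*l^2 + 40*l - 106) + 12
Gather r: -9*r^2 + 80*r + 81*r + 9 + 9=-9*r^2 + 161*r + 18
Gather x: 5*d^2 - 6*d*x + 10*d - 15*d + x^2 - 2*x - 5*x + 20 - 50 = 5*d^2 - 5*d + x^2 + x*(-6*d - 7) - 30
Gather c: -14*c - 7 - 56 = -14*c - 63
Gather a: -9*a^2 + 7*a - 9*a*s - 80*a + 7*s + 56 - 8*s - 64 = -9*a^2 + a*(-9*s - 73) - s - 8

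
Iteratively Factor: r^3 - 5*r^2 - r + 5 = (r - 1)*(r^2 - 4*r - 5) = (r - 5)*(r - 1)*(r + 1)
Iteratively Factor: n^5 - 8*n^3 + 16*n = (n - 2)*(n^4 + 2*n^3 - 4*n^2 - 8*n) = (n - 2)*(n + 2)*(n^3 - 4*n) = n*(n - 2)*(n + 2)*(n^2 - 4) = n*(n - 2)*(n + 2)^2*(n - 2)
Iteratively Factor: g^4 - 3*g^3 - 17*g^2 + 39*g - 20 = (g + 4)*(g^3 - 7*g^2 + 11*g - 5) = (g - 1)*(g + 4)*(g^2 - 6*g + 5) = (g - 1)^2*(g + 4)*(g - 5)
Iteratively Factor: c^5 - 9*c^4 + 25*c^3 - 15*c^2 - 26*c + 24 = (c + 1)*(c^4 - 10*c^3 + 35*c^2 - 50*c + 24) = (c - 4)*(c + 1)*(c^3 - 6*c^2 + 11*c - 6) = (c - 4)*(c - 1)*(c + 1)*(c^2 - 5*c + 6) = (c - 4)*(c - 2)*(c - 1)*(c + 1)*(c - 3)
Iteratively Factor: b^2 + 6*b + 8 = (b + 4)*(b + 2)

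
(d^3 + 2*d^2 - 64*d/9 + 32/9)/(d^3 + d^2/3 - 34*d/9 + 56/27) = 3*(d + 4)/(3*d + 7)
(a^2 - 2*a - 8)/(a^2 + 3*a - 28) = (a + 2)/(a + 7)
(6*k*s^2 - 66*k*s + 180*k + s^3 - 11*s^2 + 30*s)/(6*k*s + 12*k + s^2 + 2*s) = (s^2 - 11*s + 30)/(s + 2)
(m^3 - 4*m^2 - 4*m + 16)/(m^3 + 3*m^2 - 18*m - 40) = (m - 2)/(m + 5)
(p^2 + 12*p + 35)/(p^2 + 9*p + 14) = (p + 5)/(p + 2)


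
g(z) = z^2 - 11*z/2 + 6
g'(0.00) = -5.50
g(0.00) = 6.00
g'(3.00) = 0.50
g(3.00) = -1.50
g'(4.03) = 2.56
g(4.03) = 0.08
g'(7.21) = 8.92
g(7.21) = 18.33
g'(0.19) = -5.12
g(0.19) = 4.99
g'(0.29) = -4.92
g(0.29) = 4.49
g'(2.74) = -0.02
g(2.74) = -1.56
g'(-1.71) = -8.92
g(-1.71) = 18.33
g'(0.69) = -4.12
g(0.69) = 2.68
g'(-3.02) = -11.54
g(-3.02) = 31.73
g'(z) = 2*z - 11/2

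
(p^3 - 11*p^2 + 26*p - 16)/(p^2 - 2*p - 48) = (p^2 - 3*p + 2)/(p + 6)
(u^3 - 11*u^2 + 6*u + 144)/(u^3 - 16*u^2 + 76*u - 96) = (u + 3)/(u - 2)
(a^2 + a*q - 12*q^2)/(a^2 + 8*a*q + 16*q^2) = (a - 3*q)/(a + 4*q)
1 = 1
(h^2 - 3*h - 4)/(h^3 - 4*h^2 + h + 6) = (h - 4)/(h^2 - 5*h + 6)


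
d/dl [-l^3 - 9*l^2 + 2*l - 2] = -3*l^2 - 18*l + 2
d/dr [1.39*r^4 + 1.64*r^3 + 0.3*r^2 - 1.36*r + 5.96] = 5.56*r^3 + 4.92*r^2 + 0.6*r - 1.36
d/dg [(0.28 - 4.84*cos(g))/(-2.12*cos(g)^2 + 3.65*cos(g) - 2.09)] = (10.2608*cos(g)^2 - 1.1872*cos(g) - 9.0936)*sin(g)/(4.4944*cos(g)^4 - 15.476*cos(g)^3 + 22.1841*cos(g)^2 - 15.257*cos(g) + 4.3681)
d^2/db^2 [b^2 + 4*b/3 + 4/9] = 2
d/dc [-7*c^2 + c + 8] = 1 - 14*c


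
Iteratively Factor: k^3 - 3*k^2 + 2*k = (k - 2)*(k^2 - k) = k*(k - 2)*(k - 1)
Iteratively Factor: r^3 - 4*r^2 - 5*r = (r - 5)*(r^2 + r) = r*(r - 5)*(r + 1)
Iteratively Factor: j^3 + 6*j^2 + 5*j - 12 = (j + 4)*(j^2 + 2*j - 3) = (j + 3)*(j + 4)*(j - 1)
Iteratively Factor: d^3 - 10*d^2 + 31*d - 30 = (d - 2)*(d^2 - 8*d + 15) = (d - 3)*(d - 2)*(d - 5)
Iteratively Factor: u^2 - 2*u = (u)*(u - 2)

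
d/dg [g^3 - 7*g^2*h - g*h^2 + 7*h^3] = 3*g^2 - 14*g*h - h^2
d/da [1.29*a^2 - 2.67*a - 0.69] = 2.58*a - 2.67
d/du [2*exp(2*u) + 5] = 4*exp(2*u)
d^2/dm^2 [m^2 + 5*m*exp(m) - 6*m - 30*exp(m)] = 5*m*exp(m) - 20*exp(m) + 2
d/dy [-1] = 0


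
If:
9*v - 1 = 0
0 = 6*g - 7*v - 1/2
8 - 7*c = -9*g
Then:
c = 17/12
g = 23/108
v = 1/9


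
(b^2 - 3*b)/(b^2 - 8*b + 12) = b*(b - 3)/(b^2 - 8*b + 12)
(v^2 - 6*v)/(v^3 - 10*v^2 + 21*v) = (v - 6)/(v^2 - 10*v + 21)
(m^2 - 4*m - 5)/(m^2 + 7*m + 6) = (m - 5)/(m + 6)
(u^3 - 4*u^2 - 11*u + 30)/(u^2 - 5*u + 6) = (u^2 - 2*u - 15)/(u - 3)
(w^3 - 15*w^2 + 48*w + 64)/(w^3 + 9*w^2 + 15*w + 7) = (w^2 - 16*w + 64)/(w^2 + 8*w + 7)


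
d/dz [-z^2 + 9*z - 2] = 9 - 2*z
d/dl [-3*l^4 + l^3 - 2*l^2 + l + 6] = -12*l^3 + 3*l^2 - 4*l + 1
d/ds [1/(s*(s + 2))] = 2*(-s - 1)/(s^2*(s^2 + 4*s + 4))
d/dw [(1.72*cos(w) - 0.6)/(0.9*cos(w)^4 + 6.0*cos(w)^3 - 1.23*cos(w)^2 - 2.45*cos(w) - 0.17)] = (4.644*cos(w)^4 + 18.48*cos(w)^3 - 12.9156*cos(w)^2 + 1.476*cos(w) + 1.7624)*sin(w)/(0.81*cos(w)^8 + 10.8*cos(w)^7 + 33.786*cos(w)^6 - 19.17*cos(w)^5 - 28.1931*cos(w)^4 + 3.987*cos(w)^3 + 6.4207*cos(w)^2 + 0.833*cos(w) + 0.0289)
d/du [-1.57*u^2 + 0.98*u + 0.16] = 0.98 - 3.14*u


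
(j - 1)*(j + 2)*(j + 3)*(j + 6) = j^4 + 10*j^3 + 25*j^2 - 36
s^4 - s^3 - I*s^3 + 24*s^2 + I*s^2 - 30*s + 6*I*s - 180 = (s - 3)*(s + 2)*(s - 6*I)*(s + 5*I)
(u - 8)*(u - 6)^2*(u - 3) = u^4 - 23*u^3 + 192*u^2 - 684*u + 864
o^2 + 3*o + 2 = (o + 1)*(o + 2)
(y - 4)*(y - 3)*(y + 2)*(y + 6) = y^4 + y^3 - 32*y^2 + 12*y + 144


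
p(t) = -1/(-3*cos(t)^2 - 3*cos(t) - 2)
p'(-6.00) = 0.04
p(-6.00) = 0.13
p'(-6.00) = 0.04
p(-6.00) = 0.13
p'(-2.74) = 0.31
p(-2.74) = 0.56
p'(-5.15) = 0.35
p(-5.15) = 0.26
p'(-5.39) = 0.21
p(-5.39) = 0.20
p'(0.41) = 0.06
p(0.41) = 0.14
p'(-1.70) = -0.80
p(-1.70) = 0.60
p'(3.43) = 0.22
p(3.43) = 0.53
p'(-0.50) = -0.08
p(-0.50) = 0.14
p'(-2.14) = 0.13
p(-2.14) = 0.80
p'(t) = -(-6*sin(t)*cos(t) - 3*sin(t))/(-3*cos(t)^2 - 3*cos(t) - 2)^2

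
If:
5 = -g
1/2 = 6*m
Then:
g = -5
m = 1/12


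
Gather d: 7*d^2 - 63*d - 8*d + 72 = 7*d^2 - 71*d + 72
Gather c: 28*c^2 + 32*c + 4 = 28*c^2 + 32*c + 4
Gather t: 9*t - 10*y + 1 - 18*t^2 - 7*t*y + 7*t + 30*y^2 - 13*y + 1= -18*t^2 + t*(16 - 7*y) + 30*y^2 - 23*y + 2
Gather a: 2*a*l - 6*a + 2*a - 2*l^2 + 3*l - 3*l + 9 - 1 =a*(2*l - 4) - 2*l^2 + 8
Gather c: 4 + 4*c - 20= 4*c - 16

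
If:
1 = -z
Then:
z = -1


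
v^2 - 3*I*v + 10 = (v - 5*I)*(v + 2*I)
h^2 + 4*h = h*(h + 4)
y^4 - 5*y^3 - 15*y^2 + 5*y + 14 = (y - 7)*(y - 1)*(y + 1)*(y + 2)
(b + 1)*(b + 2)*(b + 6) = b^3 + 9*b^2 + 20*b + 12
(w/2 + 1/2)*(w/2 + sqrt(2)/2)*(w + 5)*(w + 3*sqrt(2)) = w^4/4 + sqrt(2)*w^3 + 3*w^3/2 + 11*w^2/4 + 6*sqrt(2)*w^2 + 5*sqrt(2)*w + 9*w + 15/2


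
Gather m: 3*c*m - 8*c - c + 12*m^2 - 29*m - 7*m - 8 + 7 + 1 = -9*c + 12*m^2 + m*(3*c - 36)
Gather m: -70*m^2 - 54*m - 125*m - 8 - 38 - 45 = -70*m^2 - 179*m - 91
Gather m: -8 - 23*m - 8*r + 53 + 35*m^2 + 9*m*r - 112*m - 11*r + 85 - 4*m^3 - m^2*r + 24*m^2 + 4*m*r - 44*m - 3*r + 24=-4*m^3 + m^2*(59 - r) + m*(13*r - 179) - 22*r + 154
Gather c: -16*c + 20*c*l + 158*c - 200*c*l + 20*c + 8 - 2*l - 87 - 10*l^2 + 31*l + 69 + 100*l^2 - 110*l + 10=c*(162 - 180*l) + 90*l^2 - 81*l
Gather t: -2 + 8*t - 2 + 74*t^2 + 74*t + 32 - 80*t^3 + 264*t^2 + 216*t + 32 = -80*t^3 + 338*t^2 + 298*t + 60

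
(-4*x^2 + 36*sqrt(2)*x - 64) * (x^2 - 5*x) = -4*x^4 + 20*x^3 + 36*sqrt(2)*x^3 - 180*sqrt(2)*x^2 - 64*x^2 + 320*x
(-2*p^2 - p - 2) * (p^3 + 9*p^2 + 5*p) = -2*p^5 - 19*p^4 - 21*p^3 - 23*p^2 - 10*p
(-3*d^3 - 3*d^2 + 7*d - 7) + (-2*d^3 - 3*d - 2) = -5*d^3 - 3*d^2 + 4*d - 9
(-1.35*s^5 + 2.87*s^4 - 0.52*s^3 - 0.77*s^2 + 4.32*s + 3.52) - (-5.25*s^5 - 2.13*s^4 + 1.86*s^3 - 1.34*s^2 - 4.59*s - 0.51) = 3.9*s^5 + 5.0*s^4 - 2.38*s^3 + 0.57*s^2 + 8.91*s + 4.03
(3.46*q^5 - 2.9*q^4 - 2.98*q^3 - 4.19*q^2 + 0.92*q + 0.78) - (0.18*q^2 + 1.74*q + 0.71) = 3.46*q^5 - 2.9*q^4 - 2.98*q^3 - 4.37*q^2 - 0.82*q + 0.0700000000000001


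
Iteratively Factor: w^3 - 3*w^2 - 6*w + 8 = (w - 4)*(w^2 + w - 2) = (w - 4)*(w - 1)*(w + 2)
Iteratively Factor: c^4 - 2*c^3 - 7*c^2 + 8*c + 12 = (c - 2)*(c^3 - 7*c - 6) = (c - 3)*(c - 2)*(c^2 + 3*c + 2) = (c - 3)*(c - 2)*(c + 2)*(c + 1)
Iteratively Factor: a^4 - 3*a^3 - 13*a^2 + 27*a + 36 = (a - 4)*(a^3 + a^2 - 9*a - 9) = (a - 4)*(a - 3)*(a^2 + 4*a + 3) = (a - 4)*(a - 3)*(a + 3)*(a + 1)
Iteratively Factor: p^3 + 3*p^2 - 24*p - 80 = (p + 4)*(p^2 - p - 20) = (p + 4)^2*(p - 5)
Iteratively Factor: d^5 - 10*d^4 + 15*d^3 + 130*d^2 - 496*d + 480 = (d - 3)*(d^4 - 7*d^3 - 6*d^2 + 112*d - 160) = (d - 3)*(d - 2)*(d^3 - 5*d^2 - 16*d + 80) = (d - 4)*(d - 3)*(d - 2)*(d^2 - d - 20) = (d - 4)*(d - 3)*(d - 2)*(d + 4)*(d - 5)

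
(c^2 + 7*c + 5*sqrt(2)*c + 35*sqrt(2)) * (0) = 0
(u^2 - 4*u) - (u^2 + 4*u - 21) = 21 - 8*u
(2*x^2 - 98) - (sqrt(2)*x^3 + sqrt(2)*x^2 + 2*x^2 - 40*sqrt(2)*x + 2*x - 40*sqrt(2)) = -sqrt(2)*x^3 - sqrt(2)*x^2 - 2*x + 40*sqrt(2)*x - 98 + 40*sqrt(2)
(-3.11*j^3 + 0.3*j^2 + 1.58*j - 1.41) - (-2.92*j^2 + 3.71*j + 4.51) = -3.11*j^3 + 3.22*j^2 - 2.13*j - 5.92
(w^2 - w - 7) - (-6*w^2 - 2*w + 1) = 7*w^2 + w - 8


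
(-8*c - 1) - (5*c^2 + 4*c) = -5*c^2 - 12*c - 1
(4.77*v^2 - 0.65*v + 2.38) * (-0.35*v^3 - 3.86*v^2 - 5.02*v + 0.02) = -1.6695*v^5 - 18.1847*v^4 - 22.2694*v^3 - 5.8284*v^2 - 11.9606*v + 0.0476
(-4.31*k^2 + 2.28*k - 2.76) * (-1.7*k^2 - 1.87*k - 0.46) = 7.327*k^4 + 4.1837*k^3 + 2.411*k^2 + 4.1124*k + 1.2696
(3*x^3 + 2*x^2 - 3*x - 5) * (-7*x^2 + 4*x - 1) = -21*x^5 - 2*x^4 + 26*x^3 + 21*x^2 - 17*x + 5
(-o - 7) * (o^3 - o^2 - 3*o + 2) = -o^4 - 6*o^3 + 10*o^2 + 19*o - 14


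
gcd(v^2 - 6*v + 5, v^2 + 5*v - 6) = v - 1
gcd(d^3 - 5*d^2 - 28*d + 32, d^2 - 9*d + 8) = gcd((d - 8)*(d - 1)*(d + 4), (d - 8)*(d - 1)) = d^2 - 9*d + 8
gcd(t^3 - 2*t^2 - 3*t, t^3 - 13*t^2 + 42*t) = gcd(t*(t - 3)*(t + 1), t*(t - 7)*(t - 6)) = t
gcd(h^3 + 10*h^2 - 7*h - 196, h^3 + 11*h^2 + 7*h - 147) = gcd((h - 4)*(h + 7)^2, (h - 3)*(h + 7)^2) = h^2 + 14*h + 49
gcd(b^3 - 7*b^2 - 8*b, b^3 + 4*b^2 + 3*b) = b^2 + b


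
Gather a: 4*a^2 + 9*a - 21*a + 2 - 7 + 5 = 4*a^2 - 12*a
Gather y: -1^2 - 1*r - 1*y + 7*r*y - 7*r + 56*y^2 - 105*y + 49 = -8*r + 56*y^2 + y*(7*r - 106) + 48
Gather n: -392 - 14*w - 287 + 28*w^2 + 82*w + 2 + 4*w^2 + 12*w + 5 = 32*w^2 + 80*w - 672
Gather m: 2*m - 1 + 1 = 2*m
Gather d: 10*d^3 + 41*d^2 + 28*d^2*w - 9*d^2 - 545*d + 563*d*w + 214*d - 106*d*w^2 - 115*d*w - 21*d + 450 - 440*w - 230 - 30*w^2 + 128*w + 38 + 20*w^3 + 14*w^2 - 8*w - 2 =10*d^3 + d^2*(28*w + 32) + d*(-106*w^2 + 448*w - 352) + 20*w^3 - 16*w^2 - 320*w + 256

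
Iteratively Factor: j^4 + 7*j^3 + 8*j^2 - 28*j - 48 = (j + 2)*(j^3 + 5*j^2 - 2*j - 24) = (j + 2)*(j + 3)*(j^2 + 2*j - 8) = (j - 2)*(j + 2)*(j + 3)*(j + 4)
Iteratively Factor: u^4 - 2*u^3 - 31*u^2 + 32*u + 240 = (u - 4)*(u^3 + 2*u^2 - 23*u - 60) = (u - 4)*(u + 3)*(u^2 - u - 20) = (u - 5)*(u - 4)*(u + 3)*(u + 4)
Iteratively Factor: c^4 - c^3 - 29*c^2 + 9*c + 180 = (c + 3)*(c^3 - 4*c^2 - 17*c + 60) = (c + 3)*(c + 4)*(c^2 - 8*c + 15) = (c - 3)*(c + 3)*(c + 4)*(c - 5)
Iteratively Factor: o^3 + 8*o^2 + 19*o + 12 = (o + 1)*(o^2 + 7*o + 12) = (o + 1)*(o + 4)*(o + 3)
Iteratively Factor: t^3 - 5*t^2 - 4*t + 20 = (t - 5)*(t^2 - 4) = (t - 5)*(t - 2)*(t + 2)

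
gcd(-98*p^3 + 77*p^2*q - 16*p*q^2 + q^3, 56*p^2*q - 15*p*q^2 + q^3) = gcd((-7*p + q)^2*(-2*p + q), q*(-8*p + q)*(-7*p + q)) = 7*p - q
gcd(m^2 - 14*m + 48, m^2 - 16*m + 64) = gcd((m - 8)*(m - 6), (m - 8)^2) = m - 8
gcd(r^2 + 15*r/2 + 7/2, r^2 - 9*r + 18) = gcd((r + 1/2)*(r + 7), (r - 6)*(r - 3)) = 1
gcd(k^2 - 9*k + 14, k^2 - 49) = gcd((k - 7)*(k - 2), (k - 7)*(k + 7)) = k - 7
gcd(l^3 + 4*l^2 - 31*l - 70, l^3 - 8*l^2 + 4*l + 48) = l + 2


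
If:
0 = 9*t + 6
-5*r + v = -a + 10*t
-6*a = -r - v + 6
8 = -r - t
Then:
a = -170/21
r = -22/3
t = -2/3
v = -740/21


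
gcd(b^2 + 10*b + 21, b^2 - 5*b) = 1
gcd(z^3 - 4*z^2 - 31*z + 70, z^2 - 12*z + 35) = z - 7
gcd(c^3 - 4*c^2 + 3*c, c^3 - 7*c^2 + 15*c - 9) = c^2 - 4*c + 3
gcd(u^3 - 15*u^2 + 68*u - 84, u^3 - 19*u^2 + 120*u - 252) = u^2 - 13*u + 42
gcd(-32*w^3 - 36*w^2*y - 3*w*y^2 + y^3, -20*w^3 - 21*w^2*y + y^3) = 4*w^2 + 5*w*y + y^2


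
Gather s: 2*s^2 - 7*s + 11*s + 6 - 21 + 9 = 2*s^2 + 4*s - 6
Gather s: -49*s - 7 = -49*s - 7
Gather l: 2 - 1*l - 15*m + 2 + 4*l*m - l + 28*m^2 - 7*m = l*(4*m - 2) + 28*m^2 - 22*m + 4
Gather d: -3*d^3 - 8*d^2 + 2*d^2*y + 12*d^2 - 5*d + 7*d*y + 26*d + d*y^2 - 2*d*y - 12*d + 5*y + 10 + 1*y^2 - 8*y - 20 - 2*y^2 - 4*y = -3*d^3 + d^2*(2*y + 4) + d*(y^2 + 5*y + 9) - y^2 - 7*y - 10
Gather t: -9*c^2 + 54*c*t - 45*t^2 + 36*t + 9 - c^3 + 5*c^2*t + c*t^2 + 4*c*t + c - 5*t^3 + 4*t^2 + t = -c^3 - 9*c^2 + c - 5*t^3 + t^2*(c - 41) + t*(5*c^2 + 58*c + 37) + 9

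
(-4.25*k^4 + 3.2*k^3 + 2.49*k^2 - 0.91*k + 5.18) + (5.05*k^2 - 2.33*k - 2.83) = -4.25*k^4 + 3.2*k^3 + 7.54*k^2 - 3.24*k + 2.35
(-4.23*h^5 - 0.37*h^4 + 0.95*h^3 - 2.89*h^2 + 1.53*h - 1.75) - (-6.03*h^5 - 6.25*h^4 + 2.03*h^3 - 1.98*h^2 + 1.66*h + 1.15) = 1.8*h^5 + 5.88*h^4 - 1.08*h^3 - 0.91*h^2 - 0.13*h - 2.9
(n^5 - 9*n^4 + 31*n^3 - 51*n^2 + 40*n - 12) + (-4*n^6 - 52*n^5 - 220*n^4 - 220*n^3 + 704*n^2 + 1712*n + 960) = -4*n^6 - 51*n^5 - 229*n^4 - 189*n^3 + 653*n^2 + 1752*n + 948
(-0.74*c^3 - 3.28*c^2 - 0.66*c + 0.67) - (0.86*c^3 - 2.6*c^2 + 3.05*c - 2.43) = -1.6*c^3 - 0.68*c^2 - 3.71*c + 3.1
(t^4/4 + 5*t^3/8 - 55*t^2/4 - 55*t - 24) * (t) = t^5/4 + 5*t^4/8 - 55*t^3/4 - 55*t^2 - 24*t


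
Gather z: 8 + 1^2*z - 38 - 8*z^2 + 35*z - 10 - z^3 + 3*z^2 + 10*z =-z^3 - 5*z^2 + 46*z - 40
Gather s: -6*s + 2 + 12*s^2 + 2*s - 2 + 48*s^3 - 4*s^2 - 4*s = 48*s^3 + 8*s^2 - 8*s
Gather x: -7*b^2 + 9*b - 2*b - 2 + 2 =-7*b^2 + 7*b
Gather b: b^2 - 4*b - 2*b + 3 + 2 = b^2 - 6*b + 5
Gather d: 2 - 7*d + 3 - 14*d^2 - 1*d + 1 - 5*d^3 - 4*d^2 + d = -5*d^3 - 18*d^2 - 7*d + 6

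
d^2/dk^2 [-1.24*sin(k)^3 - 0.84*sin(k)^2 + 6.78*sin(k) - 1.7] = -5.85*sin(k) - 2.79*sin(3*k) - 1.68*cos(2*k)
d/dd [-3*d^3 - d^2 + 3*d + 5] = -9*d^2 - 2*d + 3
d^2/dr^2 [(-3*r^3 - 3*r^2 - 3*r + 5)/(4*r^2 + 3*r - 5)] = 2*(-99*r^3 + 195*r^2 - 225*r + 25)/(64*r^6 + 144*r^5 - 132*r^4 - 333*r^3 + 165*r^2 + 225*r - 125)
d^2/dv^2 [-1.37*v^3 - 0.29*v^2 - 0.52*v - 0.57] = -8.22*v - 0.58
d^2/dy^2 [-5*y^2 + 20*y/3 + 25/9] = -10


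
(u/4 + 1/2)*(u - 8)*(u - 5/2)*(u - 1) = u^4/4 - 19*u^3/8 + 15*u^2/8 + 41*u/4 - 10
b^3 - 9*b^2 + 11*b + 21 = (b - 7)*(b - 3)*(b + 1)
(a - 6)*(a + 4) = a^2 - 2*a - 24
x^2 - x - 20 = (x - 5)*(x + 4)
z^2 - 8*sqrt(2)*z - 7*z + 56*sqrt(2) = (z - 7)*(z - 8*sqrt(2))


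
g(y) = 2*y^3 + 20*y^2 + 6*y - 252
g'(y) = 6*y^2 + 40*y + 6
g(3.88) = 189.19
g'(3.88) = 251.53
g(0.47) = -244.55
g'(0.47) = 26.13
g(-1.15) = -235.49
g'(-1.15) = -32.06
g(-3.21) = -131.33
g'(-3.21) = -60.58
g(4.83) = 468.92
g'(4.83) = 339.17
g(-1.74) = -212.42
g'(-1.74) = -45.43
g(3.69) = 142.95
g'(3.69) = 235.30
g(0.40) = -246.27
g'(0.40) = 22.96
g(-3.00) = -144.00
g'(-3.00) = -60.00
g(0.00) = -252.00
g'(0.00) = 6.00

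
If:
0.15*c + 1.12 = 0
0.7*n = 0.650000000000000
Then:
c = -7.47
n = 0.93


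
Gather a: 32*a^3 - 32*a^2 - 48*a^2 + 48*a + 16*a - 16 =32*a^3 - 80*a^2 + 64*a - 16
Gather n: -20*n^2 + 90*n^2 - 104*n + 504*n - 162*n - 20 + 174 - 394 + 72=70*n^2 + 238*n - 168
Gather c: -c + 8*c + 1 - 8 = 7*c - 7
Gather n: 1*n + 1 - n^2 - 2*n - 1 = -n^2 - n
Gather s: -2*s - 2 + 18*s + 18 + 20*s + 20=36*s + 36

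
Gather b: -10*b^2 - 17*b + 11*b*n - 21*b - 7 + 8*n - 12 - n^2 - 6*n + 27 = -10*b^2 + b*(11*n - 38) - n^2 + 2*n + 8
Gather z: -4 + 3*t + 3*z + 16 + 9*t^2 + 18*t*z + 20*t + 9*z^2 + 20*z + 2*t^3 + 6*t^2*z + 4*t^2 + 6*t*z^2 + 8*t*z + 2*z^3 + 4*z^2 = 2*t^3 + 13*t^2 + 23*t + 2*z^3 + z^2*(6*t + 13) + z*(6*t^2 + 26*t + 23) + 12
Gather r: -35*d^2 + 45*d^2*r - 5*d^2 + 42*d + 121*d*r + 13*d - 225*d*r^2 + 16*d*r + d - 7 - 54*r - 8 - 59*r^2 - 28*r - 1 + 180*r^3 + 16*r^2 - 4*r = -40*d^2 + 56*d + 180*r^3 + r^2*(-225*d - 43) + r*(45*d^2 + 137*d - 86) - 16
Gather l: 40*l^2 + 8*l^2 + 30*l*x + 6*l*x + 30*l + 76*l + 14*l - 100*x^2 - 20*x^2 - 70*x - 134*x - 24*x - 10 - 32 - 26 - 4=48*l^2 + l*(36*x + 120) - 120*x^2 - 228*x - 72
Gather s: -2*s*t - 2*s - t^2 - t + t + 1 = s*(-2*t - 2) - t^2 + 1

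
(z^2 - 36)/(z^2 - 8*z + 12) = (z + 6)/(z - 2)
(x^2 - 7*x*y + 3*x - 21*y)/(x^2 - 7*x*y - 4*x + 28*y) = (x + 3)/(x - 4)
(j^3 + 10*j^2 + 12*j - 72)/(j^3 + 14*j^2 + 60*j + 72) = (j - 2)/(j + 2)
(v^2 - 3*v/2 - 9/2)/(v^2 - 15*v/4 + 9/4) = 2*(2*v + 3)/(4*v - 3)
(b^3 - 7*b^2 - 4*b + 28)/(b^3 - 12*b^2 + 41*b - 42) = (b + 2)/(b - 3)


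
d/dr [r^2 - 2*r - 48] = 2*r - 2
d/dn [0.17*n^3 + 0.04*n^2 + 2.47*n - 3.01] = 0.51*n^2 + 0.08*n + 2.47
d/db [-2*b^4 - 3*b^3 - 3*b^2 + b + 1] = -8*b^3 - 9*b^2 - 6*b + 1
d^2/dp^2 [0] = 0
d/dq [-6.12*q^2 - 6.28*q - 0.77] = -12.24*q - 6.28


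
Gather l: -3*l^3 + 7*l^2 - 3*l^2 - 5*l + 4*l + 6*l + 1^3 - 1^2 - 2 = -3*l^3 + 4*l^2 + 5*l - 2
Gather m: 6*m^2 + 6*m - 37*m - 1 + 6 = 6*m^2 - 31*m + 5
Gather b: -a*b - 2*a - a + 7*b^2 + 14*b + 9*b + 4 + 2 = -3*a + 7*b^2 + b*(23 - a) + 6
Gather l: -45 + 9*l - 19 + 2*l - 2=11*l - 66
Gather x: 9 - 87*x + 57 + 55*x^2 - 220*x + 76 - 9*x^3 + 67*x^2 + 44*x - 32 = -9*x^3 + 122*x^2 - 263*x + 110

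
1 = 1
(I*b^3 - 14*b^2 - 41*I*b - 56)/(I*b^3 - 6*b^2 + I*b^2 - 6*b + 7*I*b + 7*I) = (b + 8*I)/(b + 1)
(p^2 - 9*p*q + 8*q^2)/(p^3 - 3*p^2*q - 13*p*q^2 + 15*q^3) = (p - 8*q)/(p^2 - 2*p*q - 15*q^2)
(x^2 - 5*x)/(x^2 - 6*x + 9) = x*(x - 5)/(x^2 - 6*x + 9)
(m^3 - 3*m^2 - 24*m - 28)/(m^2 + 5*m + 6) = (m^2 - 5*m - 14)/(m + 3)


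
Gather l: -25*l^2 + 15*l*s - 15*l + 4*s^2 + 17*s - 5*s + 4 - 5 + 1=-25*l^2 + l*(15*s - 15) + 4*s^2 + 12*s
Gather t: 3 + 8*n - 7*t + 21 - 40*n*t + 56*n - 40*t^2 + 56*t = 64*n - 40*t^2 + t*(49 - 40*n) + 24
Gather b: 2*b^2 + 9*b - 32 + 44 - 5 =2*b^2 + 9*b + 7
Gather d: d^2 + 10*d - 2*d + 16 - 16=d^2 + 8*d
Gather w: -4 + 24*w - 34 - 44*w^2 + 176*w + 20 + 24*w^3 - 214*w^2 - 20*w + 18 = 24*w^3 - 258*w^2 + 180*w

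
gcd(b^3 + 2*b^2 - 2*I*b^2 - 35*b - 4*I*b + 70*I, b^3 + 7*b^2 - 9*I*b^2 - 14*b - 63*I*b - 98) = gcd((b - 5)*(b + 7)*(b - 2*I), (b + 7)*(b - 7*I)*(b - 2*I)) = b^2 + b*(7 - 2*I) - 14*I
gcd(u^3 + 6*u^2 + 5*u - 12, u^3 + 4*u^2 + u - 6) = u^2 + 2*u - 3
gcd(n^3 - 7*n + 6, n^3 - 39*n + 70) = n - 2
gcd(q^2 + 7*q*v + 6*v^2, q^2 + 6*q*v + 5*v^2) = q + v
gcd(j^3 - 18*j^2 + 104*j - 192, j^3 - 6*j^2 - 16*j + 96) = j^2 - 10*j + 24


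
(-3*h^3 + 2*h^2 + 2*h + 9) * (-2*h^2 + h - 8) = 6*h^5 - 7*h^4 + 22*h^3 - 32*h^2 - 7*h - 72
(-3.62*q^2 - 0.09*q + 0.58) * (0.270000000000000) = -0.9774*q^2 - 0.0243*q + 0.1566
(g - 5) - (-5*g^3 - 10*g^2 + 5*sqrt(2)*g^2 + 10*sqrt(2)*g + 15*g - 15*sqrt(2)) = 5*g^3 - 5*sqrt(2)*g^2 + 10*g^2 - 10*sqrt(2)*g - 14*g - 5 + 15*sqrt(2)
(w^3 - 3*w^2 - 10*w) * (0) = 0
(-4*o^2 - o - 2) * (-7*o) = 28*o^3 + 7*o^2 + 14*o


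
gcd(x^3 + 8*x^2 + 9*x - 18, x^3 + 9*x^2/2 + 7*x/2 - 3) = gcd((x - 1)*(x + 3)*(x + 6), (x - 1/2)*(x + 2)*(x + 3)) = x + 3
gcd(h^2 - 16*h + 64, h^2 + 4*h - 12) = 1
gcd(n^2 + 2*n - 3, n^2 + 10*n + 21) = n + 3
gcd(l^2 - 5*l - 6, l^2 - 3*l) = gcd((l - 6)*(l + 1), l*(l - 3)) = 1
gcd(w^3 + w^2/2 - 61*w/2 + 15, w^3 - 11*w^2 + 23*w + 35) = w - 5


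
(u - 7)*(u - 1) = u^2 - 8*u + 7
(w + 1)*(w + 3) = w^2 + 4*w + 3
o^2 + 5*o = o*(o + 5)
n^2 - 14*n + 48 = (n - 8)*(n - 6)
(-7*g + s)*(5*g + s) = -35*g^2 - 2*g*s + s^2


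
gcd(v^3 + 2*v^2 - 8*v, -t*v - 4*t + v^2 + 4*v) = v + 4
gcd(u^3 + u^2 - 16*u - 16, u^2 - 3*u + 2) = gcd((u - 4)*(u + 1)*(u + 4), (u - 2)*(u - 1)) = 1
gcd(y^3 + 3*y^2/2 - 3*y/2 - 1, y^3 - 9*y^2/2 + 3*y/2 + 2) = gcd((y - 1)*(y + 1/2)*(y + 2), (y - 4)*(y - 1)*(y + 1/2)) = y^2 - y/2 - 1/2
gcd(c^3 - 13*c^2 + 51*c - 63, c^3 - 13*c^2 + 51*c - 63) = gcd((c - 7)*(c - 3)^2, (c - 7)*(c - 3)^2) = c^3 - 13*c^2 + 51*c - 63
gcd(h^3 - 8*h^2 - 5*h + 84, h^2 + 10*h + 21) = h + 3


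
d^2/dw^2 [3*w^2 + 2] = 6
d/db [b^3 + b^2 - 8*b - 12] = 3*b^2 + 2*b - 8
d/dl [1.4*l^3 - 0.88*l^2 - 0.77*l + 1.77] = 4.2*l^2 - 1.76*l - 0.77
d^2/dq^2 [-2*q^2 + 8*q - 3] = -4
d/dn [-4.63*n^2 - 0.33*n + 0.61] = -9.26*n - 0.33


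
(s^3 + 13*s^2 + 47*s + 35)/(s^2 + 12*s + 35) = s + 1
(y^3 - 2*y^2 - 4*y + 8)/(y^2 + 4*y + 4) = (y^2 - 4*y + 4)/(y + 2)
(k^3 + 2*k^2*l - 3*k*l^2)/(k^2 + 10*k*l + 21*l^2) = k*(k - l)/(k + 7*l)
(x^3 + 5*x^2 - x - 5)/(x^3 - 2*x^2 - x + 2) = (x + 5)/(x - 2)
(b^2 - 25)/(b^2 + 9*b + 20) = (b - 5)/(b + 4)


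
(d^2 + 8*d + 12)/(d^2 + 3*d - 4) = (d^2 + 8*d + 12)/(d^2 + 3*d - 4)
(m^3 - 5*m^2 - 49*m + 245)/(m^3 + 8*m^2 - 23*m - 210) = (m - 7)/(m + 6)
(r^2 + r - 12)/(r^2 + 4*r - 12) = (r^2 + r - 12)/(r^2 + 4*r - 12)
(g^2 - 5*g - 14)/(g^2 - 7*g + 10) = (g^2 - 5*g - 14)/(g^2 - 7*g + 10)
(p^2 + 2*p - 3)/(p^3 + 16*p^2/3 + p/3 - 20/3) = 3*(p + 3)/(3*p^2 + 19*p + 20)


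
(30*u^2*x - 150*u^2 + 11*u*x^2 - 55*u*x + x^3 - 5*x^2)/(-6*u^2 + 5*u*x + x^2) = (5*u*x - 25*u + x^2 - 5*x)/(-u + x)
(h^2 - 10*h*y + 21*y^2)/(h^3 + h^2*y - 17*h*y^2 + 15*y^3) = (-h + 7*y)/(-h^2 - 4*h*y + 5*y^2)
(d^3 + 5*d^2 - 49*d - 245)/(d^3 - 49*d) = (d + 5)/d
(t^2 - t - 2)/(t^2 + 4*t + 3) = (t - 2)/(t + 3)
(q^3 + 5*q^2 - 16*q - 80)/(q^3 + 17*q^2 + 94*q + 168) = (q^2 + q - 20)/(q^2 + 13*q + 42)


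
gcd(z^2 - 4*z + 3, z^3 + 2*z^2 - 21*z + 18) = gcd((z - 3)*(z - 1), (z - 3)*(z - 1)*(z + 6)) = z^2 - 4*z + 3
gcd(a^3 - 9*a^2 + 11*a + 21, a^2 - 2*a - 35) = a - 7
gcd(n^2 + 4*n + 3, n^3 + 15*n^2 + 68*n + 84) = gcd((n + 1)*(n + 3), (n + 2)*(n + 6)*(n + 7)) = 1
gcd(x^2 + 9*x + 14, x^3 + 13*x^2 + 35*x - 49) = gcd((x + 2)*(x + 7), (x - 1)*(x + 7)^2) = x + 7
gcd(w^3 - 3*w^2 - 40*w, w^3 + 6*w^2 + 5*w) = w^2 + 5*w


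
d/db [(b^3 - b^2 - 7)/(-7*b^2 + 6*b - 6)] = (-7*b^4 + 12*b^3 - 24*b^2 - 86*b + 42)/(49*b^4 - 84*b^3 + 120*b^2 - 72*b + 36)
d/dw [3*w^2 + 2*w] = 6*w + 2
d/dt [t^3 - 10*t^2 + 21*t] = 3*t^2 - 20*t + 21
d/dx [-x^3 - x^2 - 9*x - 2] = -3*x^2 - 2*x - 9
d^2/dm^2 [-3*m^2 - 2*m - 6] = -6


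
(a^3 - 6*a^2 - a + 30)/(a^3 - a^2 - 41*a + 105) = (a + 2)/(a + 7)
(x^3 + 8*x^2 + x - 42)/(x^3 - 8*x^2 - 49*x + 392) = (x^2 + x - 6)/(x^2 - 15*x + 56)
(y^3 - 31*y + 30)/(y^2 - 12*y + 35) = (y^2 + 5*y - 6)/(y - 7)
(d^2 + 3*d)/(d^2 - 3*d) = (d + 3)/(d - 3)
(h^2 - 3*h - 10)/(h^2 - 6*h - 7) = (-h^2 + 3*h + 10)/(-h^2 + 6*h + 7)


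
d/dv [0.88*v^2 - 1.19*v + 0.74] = 1.76*v - 1.19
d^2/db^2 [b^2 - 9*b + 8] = 2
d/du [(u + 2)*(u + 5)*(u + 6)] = 3*u^2 + 26*u + 52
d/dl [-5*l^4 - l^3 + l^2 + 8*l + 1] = -20*l^3 - 3*l^2 + 2*l + 8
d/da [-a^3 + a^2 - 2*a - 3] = -3*a^2 + 2*a - 2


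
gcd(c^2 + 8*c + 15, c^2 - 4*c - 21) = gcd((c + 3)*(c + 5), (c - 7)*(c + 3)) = c + 3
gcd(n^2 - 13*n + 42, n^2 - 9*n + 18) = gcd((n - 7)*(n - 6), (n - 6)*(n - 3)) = n - 6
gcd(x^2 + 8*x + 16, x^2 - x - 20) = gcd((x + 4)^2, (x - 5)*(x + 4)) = x + 4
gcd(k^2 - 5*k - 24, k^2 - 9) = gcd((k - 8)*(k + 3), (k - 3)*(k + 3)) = k + 3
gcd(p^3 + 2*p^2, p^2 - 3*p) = p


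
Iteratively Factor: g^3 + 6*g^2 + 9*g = (g + 3)*(g^2 + 3*g) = g*(g + 3)*(g + 3)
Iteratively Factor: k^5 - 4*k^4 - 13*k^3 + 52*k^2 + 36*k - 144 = (k - 3)*(k^4 - k^3 - 16*k^2 + 4*k + 48) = (k - 3)*(k + 2)*(k^3 - 3*k^2 - 10*k + 24) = (k - 3)*(k + 2)*(k + 3)*(k^2 - 6*k + 8) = (k - 3)*(k - 2)*(k + 2)*(k + 3)*(k - 4)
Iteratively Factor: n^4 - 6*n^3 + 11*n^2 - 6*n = (n - 2)*(n^3 - 4*n^2 + 3*n) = (n - 2)*(n - 1)*(n^2 - 3*n) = n*(n - 2)*(n - 1)*(n - 3)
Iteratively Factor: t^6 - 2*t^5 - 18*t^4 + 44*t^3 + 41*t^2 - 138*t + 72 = (t + 4)*(t^5 - 6*t^4 + 6*t^3 + 20*t^2 - 39*t + 18) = (t - 1)*(t + 4)*(t^4 - 5*t^3 + t^2 + 21*t - 18) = (t - 1)^2*(t + 4)*(t^3 - 4*t^2 - 3*t + 18) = (t - 3)*(t - 1)^2*(t + 4)*(t^2 - t - 6) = (t - 3)*(t - 1)^2*(t + 2)*(t + 4)*(t - 3)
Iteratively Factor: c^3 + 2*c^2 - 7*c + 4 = (c - 1)*(c^2 + 3*c - 4) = (c - 1)*(c + 4)*(c - 1)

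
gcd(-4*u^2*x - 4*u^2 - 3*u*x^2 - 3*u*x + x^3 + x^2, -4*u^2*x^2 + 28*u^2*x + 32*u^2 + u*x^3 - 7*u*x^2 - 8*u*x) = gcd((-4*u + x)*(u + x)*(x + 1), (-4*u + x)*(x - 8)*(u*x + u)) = -4*u*x - 4*u + x^2 + x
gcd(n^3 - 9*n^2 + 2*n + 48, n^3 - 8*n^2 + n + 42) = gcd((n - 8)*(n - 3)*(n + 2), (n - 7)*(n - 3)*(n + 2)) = n^2 - n - 6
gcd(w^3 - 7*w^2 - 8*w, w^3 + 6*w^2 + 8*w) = w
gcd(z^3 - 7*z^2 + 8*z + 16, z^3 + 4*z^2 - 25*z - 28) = z^2 - 3*z - 4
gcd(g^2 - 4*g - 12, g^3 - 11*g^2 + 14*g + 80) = g + 2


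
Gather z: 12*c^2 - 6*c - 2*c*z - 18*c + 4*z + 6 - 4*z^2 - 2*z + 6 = 12*c^2 - 24*c - 4*z^2 + z*(2 - 2*c) + 12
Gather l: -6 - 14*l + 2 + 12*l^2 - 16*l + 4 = 12*l^2 - 30*l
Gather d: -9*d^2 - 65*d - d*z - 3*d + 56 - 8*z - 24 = -9*d^2 + d*(-z - 68) - 8*z + 32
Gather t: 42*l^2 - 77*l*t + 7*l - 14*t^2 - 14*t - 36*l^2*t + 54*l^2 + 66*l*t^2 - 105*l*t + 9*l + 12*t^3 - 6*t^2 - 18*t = 96*l^2 + 16*l + 12*t^3 + t^2*(66*l - 20) + t*(-36*l^2 - 182*l - 32)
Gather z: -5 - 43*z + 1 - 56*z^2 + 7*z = -56*z^2 - 36*z - 4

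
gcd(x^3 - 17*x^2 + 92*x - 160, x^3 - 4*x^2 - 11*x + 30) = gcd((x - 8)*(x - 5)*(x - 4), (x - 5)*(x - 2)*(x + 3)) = x - 5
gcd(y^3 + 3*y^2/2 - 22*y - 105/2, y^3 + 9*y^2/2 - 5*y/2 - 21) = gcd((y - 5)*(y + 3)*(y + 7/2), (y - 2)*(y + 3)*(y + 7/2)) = y^2 + 13*y/2 + 21/2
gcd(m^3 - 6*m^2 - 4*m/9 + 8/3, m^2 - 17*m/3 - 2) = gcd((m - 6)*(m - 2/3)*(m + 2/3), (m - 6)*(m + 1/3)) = m - 6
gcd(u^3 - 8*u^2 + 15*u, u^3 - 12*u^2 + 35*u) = u^2 - 5*u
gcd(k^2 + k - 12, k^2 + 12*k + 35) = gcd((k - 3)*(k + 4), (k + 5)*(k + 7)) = 1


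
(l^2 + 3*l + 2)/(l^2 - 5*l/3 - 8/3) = 3*(l + 2)/(3*l - 8)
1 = 1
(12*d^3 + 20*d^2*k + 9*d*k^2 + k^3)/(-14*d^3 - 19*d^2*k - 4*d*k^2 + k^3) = (-6*d - k)/(7*d - k)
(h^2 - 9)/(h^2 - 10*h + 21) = (h + 3)/(h - 7)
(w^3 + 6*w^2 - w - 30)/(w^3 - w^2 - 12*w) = (w^2 + 3*w - 10)/(w*(w - 4))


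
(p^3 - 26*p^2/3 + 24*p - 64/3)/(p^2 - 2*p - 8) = (3*p^2 - 14*p + 16)/(3*(p + 2))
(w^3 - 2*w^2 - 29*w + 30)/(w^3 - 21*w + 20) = (w - 6)/(w - 4)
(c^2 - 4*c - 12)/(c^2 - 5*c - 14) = (c - 6)/(c - 7)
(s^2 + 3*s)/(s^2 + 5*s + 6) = s/(s + 2)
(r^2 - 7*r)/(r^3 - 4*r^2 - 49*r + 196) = r/(r^2 + 3*r - 28)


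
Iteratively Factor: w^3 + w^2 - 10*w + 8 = (w + 4)*(w^2 - 3*w + 2) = (w - 2)*(w + 4)*(w - 1)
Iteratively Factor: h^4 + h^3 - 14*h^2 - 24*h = (h + 3)*(h^3 - 2*h^2 - 8*h) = (h - 4)*(h + 3)*(h^2 + 2*h) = (h - 4)*(h + 2)*(h + 3)*(h)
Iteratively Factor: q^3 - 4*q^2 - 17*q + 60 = (q + 4)*(q^2 - 8*q + 15) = (q - 3)*(q + 4)*(q - 5)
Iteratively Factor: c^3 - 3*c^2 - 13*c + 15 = (c + 3)*(c^2 - 6*c + 5) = (c - 1)*(c + 3)*(c - 5)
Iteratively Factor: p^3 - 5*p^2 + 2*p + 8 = (p + 1)*(p^2 - 6*p + 8) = (p - 2)*(p + 1)*(p - 4)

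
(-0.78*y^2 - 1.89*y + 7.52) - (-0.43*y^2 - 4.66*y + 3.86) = -0.35*y^2 + 2.77*y + 3.66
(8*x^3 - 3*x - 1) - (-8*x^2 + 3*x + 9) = 8*x^3 + 8*x^2 - 6*x - 10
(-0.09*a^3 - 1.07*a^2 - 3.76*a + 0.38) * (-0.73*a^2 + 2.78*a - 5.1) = 0.0657*a^5 + 0.5309*a^4 + 0.2292*a^3 - 5.2732*a^2 + 20.2324*a - 1.938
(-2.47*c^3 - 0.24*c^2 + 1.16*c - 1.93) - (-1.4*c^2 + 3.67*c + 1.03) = -2.47*c^3 + 1.16*c^2 - 2.51*c - 2.96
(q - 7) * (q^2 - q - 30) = q^3 - 8*q^2 - 23*q + 210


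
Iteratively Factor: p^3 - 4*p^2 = (p - 4)*(p^2) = p*(p - 4)*(p)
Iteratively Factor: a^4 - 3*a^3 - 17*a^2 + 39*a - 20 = (a - 1)*(a^3 - 2*a^2 - 19*a + 20) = (a - 5)*(a - 1)*(a^2 + 3*a - 4) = (a - 5)*(a - 1)*(a + 4)*(a - 1)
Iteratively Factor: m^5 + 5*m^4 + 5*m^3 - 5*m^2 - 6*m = (m - 1)*(m^4 + 6*m^3 + 11*m^2 + 6*m) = (m - 1)*(m + 3)*(m^3 + 3*m^2 + 2*m) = m*(m - 1)*(m + 3)*(m^2 + 3*m + 2) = m*(m - 1)*(m + 2)*(m + 3)*(m + 1)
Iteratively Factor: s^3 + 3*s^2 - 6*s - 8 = (s + 1)*(s^2 + 2*s - 8) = (s - 2)*(s + 1)*(s + 4)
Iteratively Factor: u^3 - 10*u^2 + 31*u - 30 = (u - 5)*(u^2 - 5*u + 6) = (u - 5)*(u - 2)*(u - 3)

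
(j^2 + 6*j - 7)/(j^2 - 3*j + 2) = (j + 7)/(j - 2)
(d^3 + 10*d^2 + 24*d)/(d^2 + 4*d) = d + 6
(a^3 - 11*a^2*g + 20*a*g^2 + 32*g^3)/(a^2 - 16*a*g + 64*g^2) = (a^2 - 3*a*g - 4*g^2)/(a - 8*g)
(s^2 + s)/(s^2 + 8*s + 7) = s/(s + 7)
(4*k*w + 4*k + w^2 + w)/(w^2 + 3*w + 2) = (4*k + w)/(w + 2)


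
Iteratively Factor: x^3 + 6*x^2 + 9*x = (x)*(x^2 + 6*x + 9) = x*(x + 3)*(x + 3)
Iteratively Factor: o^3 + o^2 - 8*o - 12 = (o + 2)*(o^2 - o - 6) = (o + 2)^2*(o - 3)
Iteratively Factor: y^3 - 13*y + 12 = (y + 4)*(y^2 - 4*y + 3) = (y - 1)*(y + 4)*(y - 3)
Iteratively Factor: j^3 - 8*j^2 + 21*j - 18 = (j - 3)*(j^2 - 5*j + 6) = (j - 3)*(j - 2)*(j - 3)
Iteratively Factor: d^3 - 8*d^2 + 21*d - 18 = (d - 3)*(d^2 - 5*d + 6) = (d - 3)*(d - 2)*(d - 3)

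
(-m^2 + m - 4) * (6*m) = -6*m^3 + 6*m^2 - 24*m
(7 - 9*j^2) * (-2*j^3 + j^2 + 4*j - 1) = 18*j^5 - 9*j^4 - 50*j^3 + 16*j^2 + 28*j - 7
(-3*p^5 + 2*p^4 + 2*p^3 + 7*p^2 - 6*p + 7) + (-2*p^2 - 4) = -3*p^5 + 2*p^4 + 2*p^3 + 5*p^2 - 6*p + 3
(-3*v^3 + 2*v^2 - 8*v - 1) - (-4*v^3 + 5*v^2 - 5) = v^3 - 3*v^2 - 8*v + 4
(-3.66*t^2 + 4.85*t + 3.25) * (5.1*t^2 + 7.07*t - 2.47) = -18.666*t^4 - 1.1412*t^3 + 59.9047*t^2 + 10.998*t - 8.0275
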